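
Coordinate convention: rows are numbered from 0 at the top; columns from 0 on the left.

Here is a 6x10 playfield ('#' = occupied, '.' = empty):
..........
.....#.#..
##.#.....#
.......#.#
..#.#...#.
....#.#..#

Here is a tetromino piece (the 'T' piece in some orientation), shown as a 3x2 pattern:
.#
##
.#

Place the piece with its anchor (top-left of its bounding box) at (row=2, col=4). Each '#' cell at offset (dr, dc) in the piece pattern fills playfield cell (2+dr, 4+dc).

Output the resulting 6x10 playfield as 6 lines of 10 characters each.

Answer: ..........
.....#.#..
##.#.#...#
....##.#.#
..#.##..#.
....#.#..#

Derivation:
Fill (2+0,4+1) = (2,5)
Fill (2+1,4+0) = (3,4)
Fill (2+1,4+1) = (3,5)
Fill (2+2,4+1) = (4,5)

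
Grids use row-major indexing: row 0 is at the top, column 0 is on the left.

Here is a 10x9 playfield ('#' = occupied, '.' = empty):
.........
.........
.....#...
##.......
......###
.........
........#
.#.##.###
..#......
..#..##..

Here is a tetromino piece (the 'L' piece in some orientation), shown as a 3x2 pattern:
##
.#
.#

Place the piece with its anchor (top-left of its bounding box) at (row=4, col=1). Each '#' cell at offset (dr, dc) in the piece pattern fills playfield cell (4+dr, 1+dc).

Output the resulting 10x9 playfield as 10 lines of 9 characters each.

Fill (4+0,1+0) = (4,1)
Fill (4+0,1+1) = (4,2)
Fill (4+1,1+1) = (5,2)
Fill (4+2,1+1) = (6,2)

Answer: .........
.........
.....#...
##.......
.##...###
..#......
..#.....#
.#.##.###
..#......
..#..##..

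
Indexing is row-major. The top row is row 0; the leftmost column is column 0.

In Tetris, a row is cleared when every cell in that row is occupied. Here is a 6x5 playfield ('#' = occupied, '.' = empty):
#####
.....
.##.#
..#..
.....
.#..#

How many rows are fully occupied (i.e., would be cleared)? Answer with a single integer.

Answer: 1

Derivation:
Check each row:
  row 0: 0 empty cells -> FULL (clear)
  row 1: 5 empty cells -> not full
  row 2: 2 empty cells -> not full
  row 3: 4 empty cells -> not full
  row 4: 5 empty cells -> not full
  row 5: 3 empty cells -> not full
Total rows cleared: 1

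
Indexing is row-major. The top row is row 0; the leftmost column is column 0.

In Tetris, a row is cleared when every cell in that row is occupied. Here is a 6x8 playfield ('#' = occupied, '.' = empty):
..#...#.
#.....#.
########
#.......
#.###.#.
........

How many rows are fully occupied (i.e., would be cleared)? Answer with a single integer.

Answer: 1

Derivation:
Check each row:
  row 0: 6 empty cells -> not full
  row 1: 6 empty cells -> not full
  row 2: 0 empty cells -> FULL (clear)
  row 3: 7 empty cells -> not full
  row 4: 3 empty cells -> not full
  row 5: 8 empty cells -> not full
Total rows cleared: 1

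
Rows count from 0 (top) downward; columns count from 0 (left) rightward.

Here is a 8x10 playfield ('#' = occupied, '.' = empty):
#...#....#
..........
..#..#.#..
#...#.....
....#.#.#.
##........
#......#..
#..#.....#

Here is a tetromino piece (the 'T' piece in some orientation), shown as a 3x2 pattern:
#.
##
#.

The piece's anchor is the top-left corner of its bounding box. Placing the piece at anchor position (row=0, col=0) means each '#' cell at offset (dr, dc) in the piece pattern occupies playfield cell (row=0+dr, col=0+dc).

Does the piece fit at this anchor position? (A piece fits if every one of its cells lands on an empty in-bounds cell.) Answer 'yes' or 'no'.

Check each piece cell at anchor (0, 0):
  offset (0,0) -> (0,0): occupied ('#') -> FAIL
  offset (1,0) -> (1,0): empty -> OK
  offset (1,1) -> (1,1): empty -> OK
  offset (2,0) -> (2,0): empty -> OK
All cells valid: no

Answer: no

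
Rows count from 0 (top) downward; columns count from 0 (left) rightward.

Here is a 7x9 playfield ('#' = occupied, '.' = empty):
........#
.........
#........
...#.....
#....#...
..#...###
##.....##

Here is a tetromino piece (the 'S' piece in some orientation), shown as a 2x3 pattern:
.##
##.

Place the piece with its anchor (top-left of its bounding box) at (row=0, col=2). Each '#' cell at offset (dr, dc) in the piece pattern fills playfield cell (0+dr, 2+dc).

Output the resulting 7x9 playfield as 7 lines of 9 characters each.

Fill (0+0,2+1) = (0,3)
Fill (0+0,2+2) = (0,4)
Fill (0+1,2+0) = (1,2)
Fill (0+1,2+1) = (1,3)

Answer: ...##...#
..##.....
#........
...#.....
#....#...
..#...###
##.....##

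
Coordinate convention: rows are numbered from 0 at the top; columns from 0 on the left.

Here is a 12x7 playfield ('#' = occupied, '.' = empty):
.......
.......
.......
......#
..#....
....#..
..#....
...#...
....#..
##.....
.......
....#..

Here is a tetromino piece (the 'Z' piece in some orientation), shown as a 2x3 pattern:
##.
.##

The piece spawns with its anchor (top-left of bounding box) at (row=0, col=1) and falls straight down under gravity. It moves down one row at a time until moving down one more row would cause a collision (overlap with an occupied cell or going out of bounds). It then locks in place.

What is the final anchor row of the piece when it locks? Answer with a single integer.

Answer: 2

Derivation:
Spawn at (row=0, col=1). Try each row:
  row 0: fits
  row 1: fits
  row 2: fits
  row 3: blocked -> lock at row 2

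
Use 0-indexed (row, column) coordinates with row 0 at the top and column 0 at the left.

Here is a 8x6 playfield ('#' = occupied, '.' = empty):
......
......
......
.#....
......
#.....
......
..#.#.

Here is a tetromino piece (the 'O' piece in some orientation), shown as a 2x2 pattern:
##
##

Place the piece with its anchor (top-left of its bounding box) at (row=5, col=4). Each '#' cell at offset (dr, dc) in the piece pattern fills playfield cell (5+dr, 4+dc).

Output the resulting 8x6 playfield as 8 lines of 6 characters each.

Answer: ......
......
......
.#....
......
#...##
....##
..#.#.

Derivation:
Fill (5+0,4+0) = (5,4)
Fill (5+0,4+1) = (5,5)
Fill (5+1,4+0) = (6,4)
Fill (5+1,4+1) = (6,5)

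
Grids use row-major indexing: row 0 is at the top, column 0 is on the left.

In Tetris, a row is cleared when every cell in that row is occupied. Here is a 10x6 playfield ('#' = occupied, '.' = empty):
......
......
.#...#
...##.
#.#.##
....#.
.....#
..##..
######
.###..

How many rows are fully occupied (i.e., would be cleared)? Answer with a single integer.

Answer: 1

Derivation:
Check each row:
  row 0: 6 empty cells -> not full
  row 1: 6 empty cells -> not full
  row 2: 4 empty cells -> not full
  row 3: 4 empty cells -> not full
  row 4: 2 empty cells -> not full
  row 5: 5 empty cells -> not full
  row 6: 5 empty cells -> not full
  row 7: 4 empty cells -> not full
  row 8: 0 empty cells -> FULL (clear)
  row 9: 3 empty cells -> not full
Total rows cleared: 1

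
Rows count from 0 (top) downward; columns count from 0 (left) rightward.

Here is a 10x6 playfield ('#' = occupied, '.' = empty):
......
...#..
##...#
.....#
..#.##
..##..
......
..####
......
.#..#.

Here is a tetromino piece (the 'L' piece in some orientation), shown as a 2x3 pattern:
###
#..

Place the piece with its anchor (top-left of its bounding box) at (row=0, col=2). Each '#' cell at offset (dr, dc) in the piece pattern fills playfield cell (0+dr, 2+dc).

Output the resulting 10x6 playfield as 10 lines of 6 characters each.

Fill (0+0,2+0) = (0,2)
Fill (0+0,2+1) = (0,3)
Fill (0+0,2+2) = (0,4)
Fill (0+1,2+0) = (1,2)

Answer: ..###.
..##..
##...#
.....#
..#.##
..##..
......
..####
......
.#..#.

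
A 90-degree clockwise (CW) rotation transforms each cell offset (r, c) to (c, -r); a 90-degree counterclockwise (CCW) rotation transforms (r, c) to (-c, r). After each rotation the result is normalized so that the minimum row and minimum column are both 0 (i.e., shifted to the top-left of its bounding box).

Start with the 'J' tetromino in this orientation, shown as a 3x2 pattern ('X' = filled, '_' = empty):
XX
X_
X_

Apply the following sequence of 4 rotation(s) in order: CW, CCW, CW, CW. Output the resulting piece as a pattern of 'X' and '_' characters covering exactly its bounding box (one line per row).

Start:
XX
X_
X_
After rotation 1 (CW):
XXX
__X
After rotation 2 (CCW):
XX
X_
X_
After rotation 3 (CW):
XXX
__X
After rotation 4 (CW):
_X
_X
XX

Answer: _X
_X
XX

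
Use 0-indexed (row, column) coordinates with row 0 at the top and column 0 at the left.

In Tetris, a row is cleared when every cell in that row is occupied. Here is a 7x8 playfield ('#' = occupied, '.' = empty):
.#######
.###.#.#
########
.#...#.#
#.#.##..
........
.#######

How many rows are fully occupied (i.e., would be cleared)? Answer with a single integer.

Check each row:
  row 0: 1 empty cell -> not full
  row 1: 3 empty cells -> not full
  row 2: 0 empty cells -> FULL (clear)
  row 3: 5 empty cells -> not full
  row 4: 4 empty cells -> not full
  row 5: 8 empty cells -> not full
  row 6: 1 empty cell -> not full
Total rows cleared: 1

Answer: 1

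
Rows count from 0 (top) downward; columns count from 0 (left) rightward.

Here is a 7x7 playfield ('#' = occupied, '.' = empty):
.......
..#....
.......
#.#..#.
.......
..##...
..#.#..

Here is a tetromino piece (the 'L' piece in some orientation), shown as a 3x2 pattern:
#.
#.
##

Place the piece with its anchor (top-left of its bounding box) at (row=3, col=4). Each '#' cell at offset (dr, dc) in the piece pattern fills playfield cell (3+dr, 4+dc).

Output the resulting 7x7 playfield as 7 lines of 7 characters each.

Fill (3+0,4+0) = (3,4)
Fill (3+1,4+0) = (4,4)
Fill (3+2,4+0) = (5,4)
Fill (3+2,4+1) = (5,5)

Answer: .......
..#....
.......
#.#.##.
....#..
..####.
..#.#..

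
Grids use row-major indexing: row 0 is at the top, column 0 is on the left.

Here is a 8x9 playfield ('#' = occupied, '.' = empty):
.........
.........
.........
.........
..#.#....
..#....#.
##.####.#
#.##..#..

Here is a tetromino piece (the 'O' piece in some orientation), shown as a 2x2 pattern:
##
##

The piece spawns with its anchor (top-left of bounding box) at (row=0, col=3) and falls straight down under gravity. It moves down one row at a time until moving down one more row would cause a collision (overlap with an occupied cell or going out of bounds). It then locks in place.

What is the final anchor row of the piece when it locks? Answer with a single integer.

Answer: 2

Derivation:
Spawn at (row=0, col=3). Try each row:
  row 0: fits
  row 1: fits
  row 2: fits
  row 3: blocked -> lock at row 2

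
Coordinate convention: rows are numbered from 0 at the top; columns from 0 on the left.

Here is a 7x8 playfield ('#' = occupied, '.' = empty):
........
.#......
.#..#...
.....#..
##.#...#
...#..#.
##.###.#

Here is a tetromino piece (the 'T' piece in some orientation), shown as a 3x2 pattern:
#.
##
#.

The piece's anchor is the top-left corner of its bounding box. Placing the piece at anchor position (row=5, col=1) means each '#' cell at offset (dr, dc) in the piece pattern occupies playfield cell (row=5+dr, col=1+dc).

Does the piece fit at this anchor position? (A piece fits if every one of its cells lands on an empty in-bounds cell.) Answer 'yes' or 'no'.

Check each piece cell at anchor (5, 1):
  offset (0,0) -> (5,1): empty -> OK
  offset (1,0) -> (6,1): occupied ('#') -> FAIL
  offset (1,1) -> (6,2): empty -> OK
  offset (2,0) -> (7,1): out of bounds -> FAIL
All cells valid: no

Answer: no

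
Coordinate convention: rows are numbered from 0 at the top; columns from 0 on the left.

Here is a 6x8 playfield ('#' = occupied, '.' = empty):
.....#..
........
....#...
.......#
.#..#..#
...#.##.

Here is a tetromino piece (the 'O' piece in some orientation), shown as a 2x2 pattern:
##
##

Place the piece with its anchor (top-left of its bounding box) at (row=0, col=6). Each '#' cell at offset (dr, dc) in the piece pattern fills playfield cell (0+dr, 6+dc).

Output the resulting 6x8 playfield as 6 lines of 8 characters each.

Answer: .....###
......##
....#...
.......#
.#..#..#
...#.##.

Derivation:
Fill (0+0,6+0) = (0,6)
Fill (0+0,6+1) = (0,7)
Fill (0+1,6+0) = (1,6)
Fill (0+1,6+1) = (1,7)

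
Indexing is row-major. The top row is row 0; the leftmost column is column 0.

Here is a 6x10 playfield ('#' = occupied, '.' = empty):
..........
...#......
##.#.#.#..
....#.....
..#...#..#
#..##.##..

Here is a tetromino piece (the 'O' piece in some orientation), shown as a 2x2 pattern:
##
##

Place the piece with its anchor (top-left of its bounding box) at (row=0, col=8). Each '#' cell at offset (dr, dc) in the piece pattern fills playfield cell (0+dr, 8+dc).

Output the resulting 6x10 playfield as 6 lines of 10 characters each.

Answer: ........##
...#....##
##.#.#.#..
....#.....
..#...#..#
#..##.##..

Derivation:
Fill (0+0,8+0) = (0,8)
Fill (0+0,8+1) = (0,9)
Fill (0+1,8+0) = (1,8)
Fill (0+1,8+1) = (1,9)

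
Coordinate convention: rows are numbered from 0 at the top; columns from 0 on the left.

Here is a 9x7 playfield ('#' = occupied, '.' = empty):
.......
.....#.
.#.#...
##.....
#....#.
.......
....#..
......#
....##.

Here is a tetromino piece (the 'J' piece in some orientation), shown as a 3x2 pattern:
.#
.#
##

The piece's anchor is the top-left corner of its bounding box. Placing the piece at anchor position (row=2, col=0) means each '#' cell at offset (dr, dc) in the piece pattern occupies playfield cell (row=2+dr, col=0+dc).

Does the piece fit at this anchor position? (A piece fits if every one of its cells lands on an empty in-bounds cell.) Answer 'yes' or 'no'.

Check each piece cell at anchor (2, 0):
  offset (0,1) -> (2,1): occupied ('#') -> FAIL
  offset (1,1) -> (3,1): occupied ('#') -> FAIL
  offset (2,0) -> (4,0): occupied ('#') -> FAIL
  offset (2,1) -> (4,1): empty -> OK
All cells valid: no

Answer: no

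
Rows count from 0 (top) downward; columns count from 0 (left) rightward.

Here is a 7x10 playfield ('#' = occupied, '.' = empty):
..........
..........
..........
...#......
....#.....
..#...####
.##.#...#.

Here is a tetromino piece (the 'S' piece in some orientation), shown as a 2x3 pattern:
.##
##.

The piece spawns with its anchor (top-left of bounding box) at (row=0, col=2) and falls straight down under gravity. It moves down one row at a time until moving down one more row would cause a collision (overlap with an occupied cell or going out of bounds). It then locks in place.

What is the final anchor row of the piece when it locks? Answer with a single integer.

Answer: 1

Derivation:
Spawn at (row=0, col=2). Try each row:
  row 0: fits
  row 1: fits
  row 2: blocked -> lock at row 1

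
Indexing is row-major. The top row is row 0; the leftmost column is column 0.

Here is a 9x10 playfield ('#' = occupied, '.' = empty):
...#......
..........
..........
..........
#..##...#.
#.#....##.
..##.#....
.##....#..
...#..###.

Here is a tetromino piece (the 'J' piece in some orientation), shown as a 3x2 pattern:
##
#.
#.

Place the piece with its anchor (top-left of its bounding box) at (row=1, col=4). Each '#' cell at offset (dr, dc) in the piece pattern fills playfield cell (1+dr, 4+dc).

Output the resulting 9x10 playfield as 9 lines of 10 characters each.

Answer: ...#......
....##....
....#.....
....#.....
#..##...#.
#.#....##.
..##.#....
.##....#..
...#..###.

Derivation:
Fill (1+0,4+0) = (1,4)
Fill (1+0,4+1) = (1,5)
Fill (1+1,4+0) = (2,4)
Fill (1+2,4+0) = (3,4)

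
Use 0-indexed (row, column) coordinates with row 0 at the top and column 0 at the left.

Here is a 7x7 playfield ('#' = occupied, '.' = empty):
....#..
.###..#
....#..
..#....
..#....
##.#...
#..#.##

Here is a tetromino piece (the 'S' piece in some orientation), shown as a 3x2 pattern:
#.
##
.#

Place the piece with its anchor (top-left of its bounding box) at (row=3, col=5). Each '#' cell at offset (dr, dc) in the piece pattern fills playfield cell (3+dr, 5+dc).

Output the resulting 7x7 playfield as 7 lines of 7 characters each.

Answer: ....#..
.###..#
....#..
..#..#.
..#..##
##.#..#
#..#.##

Derivation:
Fill (3+0,5+0) = (3,5)
Fill (3+1,5+0) = (4,5)
Fill (3+1,5+1) = (4,6)
Fill (3+2,5+1) = (5,6)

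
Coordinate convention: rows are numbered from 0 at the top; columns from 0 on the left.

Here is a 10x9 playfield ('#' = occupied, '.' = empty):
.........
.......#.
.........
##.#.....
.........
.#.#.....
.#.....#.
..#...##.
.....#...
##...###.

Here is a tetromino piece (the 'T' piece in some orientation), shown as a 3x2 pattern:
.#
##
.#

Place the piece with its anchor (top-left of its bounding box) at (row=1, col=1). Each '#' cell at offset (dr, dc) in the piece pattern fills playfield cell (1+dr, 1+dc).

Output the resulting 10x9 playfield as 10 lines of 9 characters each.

Answer: .........
..#....#.
.##......
####.....
.........
.#.#.....
.#.....#.
..#...##.
.....#...
##...###.

Derivation:
Fill (1+0,1+1) = (1,2)
Fill (1+1,1+0) = (2,1)
Fill (1+1,1+1) = (2,2)
Fill (1+2,1+1) = (3,2)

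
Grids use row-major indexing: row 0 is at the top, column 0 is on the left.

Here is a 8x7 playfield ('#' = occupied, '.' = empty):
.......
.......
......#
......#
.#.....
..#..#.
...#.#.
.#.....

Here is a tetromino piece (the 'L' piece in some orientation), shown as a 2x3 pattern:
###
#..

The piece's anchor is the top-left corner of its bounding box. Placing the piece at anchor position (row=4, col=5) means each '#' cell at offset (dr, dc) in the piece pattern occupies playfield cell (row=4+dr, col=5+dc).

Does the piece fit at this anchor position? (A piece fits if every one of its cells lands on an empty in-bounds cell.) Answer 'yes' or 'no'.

Check each piece cell at anchor (4, 5):
  offset (0,0) -> (4,5): empty -> OK
  offset (0,1) -> (4,6): empty -> OK
  offset (0,2) -> (4,7): out of bounds -> FAIL
  offset (1,0) -> (5,5): occupied ('#') -> FAIL
All cells valid: no

Answer: no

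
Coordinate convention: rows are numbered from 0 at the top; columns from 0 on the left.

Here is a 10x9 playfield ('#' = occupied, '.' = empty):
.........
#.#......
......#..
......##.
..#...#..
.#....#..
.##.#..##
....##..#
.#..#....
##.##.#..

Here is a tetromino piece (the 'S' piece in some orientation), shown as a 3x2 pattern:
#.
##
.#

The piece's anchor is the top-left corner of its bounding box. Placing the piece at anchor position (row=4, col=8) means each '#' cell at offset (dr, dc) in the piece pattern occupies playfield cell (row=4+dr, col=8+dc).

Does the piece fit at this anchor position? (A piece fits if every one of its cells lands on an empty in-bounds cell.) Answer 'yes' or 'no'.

Answer: no

Derivation:
Check each piece cell at anchor (4, 8):
  offset (0,0) -> (4,8): empty -> OK
  offset (1,0) -> (5,8): empty -> OK
  offset (1,1) -> (5,9): out of bounds -> FAIL
  offset (2,1) -> (6,9): out of bounds -> FAIL
All cells valid: no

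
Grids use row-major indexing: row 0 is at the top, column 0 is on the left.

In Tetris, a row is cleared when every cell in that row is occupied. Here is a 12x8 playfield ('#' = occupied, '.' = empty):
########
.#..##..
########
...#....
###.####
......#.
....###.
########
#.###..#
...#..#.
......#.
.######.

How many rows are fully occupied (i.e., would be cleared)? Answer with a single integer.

Answer: 3

Derivation:
Check each row:
  row 0: 0 empty cells -> FULL (clear)
  row 1: 5 empty cells -> not full
  row 2: 0 empty cells -> FULL (clear)
  row 3: 7 empty cells -> not full
  row 4: 1 empty cell -> not full
  row 5: 7 empty cells -> not full
  row 6: 5 empty cells -> not full
  row 7: 0 empty cells -> FULL (clear)
  row 8: 3 empty cells -> not full
  row 9: 6 empty cells -> not full
  row 10: 7 empty cells -> not full
  row 11: 2 empty cells -> not full
Total rows cleared: 3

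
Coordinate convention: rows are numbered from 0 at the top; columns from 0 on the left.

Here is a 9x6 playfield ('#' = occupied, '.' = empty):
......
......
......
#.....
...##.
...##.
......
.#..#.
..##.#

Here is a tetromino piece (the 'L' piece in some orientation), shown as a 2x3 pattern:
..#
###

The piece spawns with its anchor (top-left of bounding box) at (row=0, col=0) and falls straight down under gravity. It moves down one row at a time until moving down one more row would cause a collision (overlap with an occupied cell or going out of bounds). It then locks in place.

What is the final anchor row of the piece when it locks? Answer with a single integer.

Spawn at (row=0, col=0). Try each row:
  row 0: fits
  row 1: fits
  row 2: blocked -> lock at row 1

Answer: 1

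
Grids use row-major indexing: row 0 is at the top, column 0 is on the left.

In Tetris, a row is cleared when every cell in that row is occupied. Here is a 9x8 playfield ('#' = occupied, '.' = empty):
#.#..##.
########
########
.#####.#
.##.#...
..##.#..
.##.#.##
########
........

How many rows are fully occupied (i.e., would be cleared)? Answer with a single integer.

Answer: 3

Derivation:
Check each row:
  row 0: 4 empty cells -> not full
  row 1: 0 empty cells -> FULL (clear)
  row 2: 0 empty cells -> FULL (clear)
  row 3: 2 empty cells -> not full
  row 4: 5 empty cells -> not full
  row 5: 5 empty cells -> not full
  row 6: 3 empty cells -> not full
  row 7: 0 empty cells -> FULL (clear)
  row 8: 8 empty cells -> not full
Total rows cleared: 3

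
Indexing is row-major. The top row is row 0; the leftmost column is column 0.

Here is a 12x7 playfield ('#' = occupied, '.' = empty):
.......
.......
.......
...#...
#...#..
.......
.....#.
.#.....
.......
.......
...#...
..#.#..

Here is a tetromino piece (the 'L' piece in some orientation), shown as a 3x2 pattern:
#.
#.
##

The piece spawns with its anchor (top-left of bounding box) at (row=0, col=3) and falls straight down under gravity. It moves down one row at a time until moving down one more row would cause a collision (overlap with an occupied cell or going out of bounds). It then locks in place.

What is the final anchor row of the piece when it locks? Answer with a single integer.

Answer: 0

Derivation:
Spawn at (row=0, col=3). Try each row:
  row 0: fits
  row 1: blocked -> lock at row 0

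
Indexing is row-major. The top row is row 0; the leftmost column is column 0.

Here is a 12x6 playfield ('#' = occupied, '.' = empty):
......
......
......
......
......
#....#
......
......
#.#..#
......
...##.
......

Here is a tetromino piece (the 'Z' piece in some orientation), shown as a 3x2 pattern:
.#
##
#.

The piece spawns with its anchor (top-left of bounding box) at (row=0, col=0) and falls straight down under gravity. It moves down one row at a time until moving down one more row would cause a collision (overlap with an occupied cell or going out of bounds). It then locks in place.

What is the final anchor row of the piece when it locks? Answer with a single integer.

Spawn at (row=0, col=0). Try each row:
  row 0: fits
  row 1: fits
  row 2: fits
  row 3: blocked -> lock at row 2

Answer: 2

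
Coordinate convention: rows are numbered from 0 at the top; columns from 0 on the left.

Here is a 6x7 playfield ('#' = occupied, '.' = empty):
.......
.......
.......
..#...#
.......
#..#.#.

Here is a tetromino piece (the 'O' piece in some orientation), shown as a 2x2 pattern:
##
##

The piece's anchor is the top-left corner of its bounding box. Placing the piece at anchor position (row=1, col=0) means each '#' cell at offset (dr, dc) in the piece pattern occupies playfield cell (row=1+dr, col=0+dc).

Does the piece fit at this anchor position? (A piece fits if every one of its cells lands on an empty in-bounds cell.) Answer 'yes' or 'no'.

Check each piece cell at anchor (1, 0):
  offset (0,0) -> (1,0): empty -> OK
  offset (0,1) -> (1,1): empty -> OK
  offset (1,0) -> (2,0): empty -> OK
  offset (1,1) -> (2,1): empty -> OK
All cells valid: yes

Answer: yes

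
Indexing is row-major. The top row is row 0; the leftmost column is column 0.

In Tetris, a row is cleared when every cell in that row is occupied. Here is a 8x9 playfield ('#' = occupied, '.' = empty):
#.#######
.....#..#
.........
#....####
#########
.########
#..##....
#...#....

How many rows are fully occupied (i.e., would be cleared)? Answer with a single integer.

Check each row:
  row 0: 1 empty cell -> not full
  row 1: 7 empty cells -> not full
  row 2: 9 empty cells -> not full
  row 3: 4 empty cells -> not full
  row 4: 0 empty cells -> FULL (clear)
  row 5: 1 empty cell -> not full
  row 6: 6 empty cells -> not full
  row 7: 7 empty cells -> not full
Total rows cleared: 1

Answer: 1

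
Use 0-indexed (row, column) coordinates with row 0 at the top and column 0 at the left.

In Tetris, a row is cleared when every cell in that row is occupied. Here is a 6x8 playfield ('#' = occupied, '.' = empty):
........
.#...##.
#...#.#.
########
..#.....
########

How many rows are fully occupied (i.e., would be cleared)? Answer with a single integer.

Answer: 2

Derivation:
Check each row:
  row 0: 8 empty cells -> not full
  row 1: 5 empty cells -> not full
  row 2: 5 empty cells -> not full
  row 3: 0 empty cells -> FULL (clear)
  row 4: 7 empty cells -> not full
  row 5: 0 empty cells -> FULL (clear)
Total rows cleared: 2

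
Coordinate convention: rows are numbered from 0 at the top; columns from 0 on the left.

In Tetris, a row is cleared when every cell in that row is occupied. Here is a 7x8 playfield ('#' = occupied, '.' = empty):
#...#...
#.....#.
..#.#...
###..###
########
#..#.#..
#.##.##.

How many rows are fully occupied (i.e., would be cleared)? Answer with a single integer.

Check each row:
  row 0: 6 empty cells -> not full
  row 1: 6 empty cells -> not full
  row 2: 6 empty cells -> not full
  row 3: 2 empty cells -> not full
  row 4: 0 empty cells -> FULL (clear)
  row 5: 5 empty cells -> not full
  row 6: 3 empty cells -> not full
Total rows cleared: 1

Answer: 1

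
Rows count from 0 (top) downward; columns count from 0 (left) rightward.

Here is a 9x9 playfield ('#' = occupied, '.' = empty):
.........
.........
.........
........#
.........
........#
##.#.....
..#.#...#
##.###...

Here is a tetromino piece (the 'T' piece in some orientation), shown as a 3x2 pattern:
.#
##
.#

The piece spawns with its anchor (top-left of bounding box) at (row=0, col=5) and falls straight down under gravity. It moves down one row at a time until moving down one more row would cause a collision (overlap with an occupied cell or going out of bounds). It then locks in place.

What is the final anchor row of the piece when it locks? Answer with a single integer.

Answer: 6

Derivation:
Spawn at (row=0, col=5). Try each row:
  row 0: fits
  row 1: fits
  row 2: fits
  row 3: fits
  row 4: fits
  row 5: fits
  row 6: fits
  row 7: blocked -> lock at row 6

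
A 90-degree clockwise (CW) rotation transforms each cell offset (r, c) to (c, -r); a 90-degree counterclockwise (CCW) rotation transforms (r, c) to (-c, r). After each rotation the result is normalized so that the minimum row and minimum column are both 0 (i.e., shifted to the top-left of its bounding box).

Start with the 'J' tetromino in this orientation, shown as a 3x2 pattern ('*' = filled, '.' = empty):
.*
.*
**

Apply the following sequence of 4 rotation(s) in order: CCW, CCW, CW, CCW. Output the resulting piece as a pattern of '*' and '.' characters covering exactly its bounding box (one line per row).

Answer: **
*.
*.

Derivation:
Start:
.*
.*
**
After rotation 1 (CCW):
***
..*
After rotation 2 (CCW):
**
*.
*.
After rotation 3 (CW):
***
..*
After rotation 4 (CCW):
**
*.
*.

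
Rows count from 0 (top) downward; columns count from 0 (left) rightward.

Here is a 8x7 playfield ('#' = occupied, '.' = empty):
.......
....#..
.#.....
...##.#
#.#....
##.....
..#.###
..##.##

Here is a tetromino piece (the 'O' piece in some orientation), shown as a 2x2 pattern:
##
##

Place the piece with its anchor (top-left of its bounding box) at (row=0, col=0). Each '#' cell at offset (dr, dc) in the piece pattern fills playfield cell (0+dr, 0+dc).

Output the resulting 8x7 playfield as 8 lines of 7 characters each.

Fill (0+0,0+0) = (0,0)
Fill (0+0,0+1) = (0,1)
Fill (0+1,0+0) = (1,0)
Fill (0+1,0+1) = (1,1)

Answer: ##.....
##..#..
.#.....
...##.#
#.#....
##.....
..#.###
..##.##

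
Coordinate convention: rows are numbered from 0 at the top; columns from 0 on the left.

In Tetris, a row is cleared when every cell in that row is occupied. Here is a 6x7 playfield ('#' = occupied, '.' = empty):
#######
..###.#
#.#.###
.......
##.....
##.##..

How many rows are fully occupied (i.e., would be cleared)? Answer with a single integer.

Answer: 1

Derivation:
Check each row:
  row 0: 0 empty cells -> FULL (clear)
  row 1: 3 empty cells -> not full
  row 2: 2 empty cells -> not full
  row 3: 7 empty cells -> not full
  row 4: 5 empty cells -> not full
  row 5: 3 empty cells -> not full
Total rows cleared: 1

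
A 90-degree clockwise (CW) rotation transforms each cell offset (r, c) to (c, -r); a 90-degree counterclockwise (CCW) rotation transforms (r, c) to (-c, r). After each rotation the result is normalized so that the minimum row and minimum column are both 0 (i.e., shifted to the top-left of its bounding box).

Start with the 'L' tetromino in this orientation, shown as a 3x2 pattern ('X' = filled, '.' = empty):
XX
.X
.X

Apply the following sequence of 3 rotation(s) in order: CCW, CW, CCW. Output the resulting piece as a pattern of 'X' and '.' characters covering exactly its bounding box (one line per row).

Answer: XXX
X..

Derivation:
Start:
XX
.X
.X
After rotation 1 (CCW):
XXX
X..
After rotation 2 (CW):
XX
.X
.X
After rotation 3 (CCW):
XXX
X..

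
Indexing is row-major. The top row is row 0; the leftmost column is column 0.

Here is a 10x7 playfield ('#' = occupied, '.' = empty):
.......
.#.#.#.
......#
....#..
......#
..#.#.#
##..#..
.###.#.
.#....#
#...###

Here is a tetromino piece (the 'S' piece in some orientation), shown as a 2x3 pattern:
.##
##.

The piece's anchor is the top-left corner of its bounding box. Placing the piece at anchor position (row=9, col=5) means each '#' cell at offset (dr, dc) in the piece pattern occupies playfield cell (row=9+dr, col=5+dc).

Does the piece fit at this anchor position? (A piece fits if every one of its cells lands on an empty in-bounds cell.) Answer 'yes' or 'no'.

Answer: no

Derivation:
Check each piece cell at anchor (9, 5):
  offset (0,1) -> (9,6): occupied ('#') -> FAIL
  offset (0,2) -> (9,7): out of bounds -> FAIL
  offset (1,0) -> (10,5): out of bounds -> FAIL
  offset (1,1) -> (10,6): out of bounds -> FAIL
All cells valid: no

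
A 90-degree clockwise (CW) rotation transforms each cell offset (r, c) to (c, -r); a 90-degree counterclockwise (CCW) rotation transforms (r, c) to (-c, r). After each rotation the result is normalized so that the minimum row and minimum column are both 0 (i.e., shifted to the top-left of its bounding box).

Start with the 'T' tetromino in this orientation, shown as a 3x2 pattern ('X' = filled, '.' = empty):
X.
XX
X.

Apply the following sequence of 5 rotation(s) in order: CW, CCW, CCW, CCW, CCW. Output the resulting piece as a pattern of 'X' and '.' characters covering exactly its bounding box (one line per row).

Answer: XXX
.X.

Derivation:
Start:
X.
XX
X.
After rotation 1 (CW):
XXX
.X.
After rotation 2 (CCW):
X.
XX
X.
After rotation 3 (CCW):
.X.
XXX
After rotation 4 (CCW):
.X
XX
.X
After rotation 5 (CCW):
XXX
.X.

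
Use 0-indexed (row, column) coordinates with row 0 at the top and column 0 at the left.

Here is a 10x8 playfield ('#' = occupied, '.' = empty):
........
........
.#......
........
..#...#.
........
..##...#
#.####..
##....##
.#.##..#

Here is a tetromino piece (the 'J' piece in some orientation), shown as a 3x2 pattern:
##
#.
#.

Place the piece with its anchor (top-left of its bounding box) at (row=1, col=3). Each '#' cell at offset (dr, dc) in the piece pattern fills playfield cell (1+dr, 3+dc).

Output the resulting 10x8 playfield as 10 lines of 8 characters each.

Answer: ........
...##...
.#.#....
...#....
..#...#.
........
..##...#
#.####..
##....##
.#.##..#

Derivation:
Fill (1+0,3+0) = (1,3)
Fill (1+0,3+1) = (1,4)
Fill (1+1,3+0) = (2,3)
Fill (1+2,3+0) = (3,3)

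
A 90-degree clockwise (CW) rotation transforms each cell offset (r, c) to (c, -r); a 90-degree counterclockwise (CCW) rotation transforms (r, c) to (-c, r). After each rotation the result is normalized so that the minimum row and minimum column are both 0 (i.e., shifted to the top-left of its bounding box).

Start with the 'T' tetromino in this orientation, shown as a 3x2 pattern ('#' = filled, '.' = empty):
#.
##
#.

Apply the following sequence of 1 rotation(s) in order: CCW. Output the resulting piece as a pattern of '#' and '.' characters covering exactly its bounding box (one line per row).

Start:
#.
##
#.
After rotation 1 (CCW):
.#.
###

Answer: .#.
###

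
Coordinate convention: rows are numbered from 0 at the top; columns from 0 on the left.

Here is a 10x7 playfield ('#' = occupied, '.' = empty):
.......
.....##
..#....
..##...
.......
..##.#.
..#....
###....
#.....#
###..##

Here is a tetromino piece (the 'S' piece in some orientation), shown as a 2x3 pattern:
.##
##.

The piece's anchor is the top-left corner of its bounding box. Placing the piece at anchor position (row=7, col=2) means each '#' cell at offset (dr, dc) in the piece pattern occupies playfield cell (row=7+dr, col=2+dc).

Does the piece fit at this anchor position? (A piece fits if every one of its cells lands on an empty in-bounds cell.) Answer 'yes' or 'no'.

Check each piece cell at anchor (7, 2):
  offset (0,1) -> (7,3): empty -> OK
  offset (0,2) -> (7,4): empty -> OK
  offset (1,0) -> (8,2): empty -> OK
  offset (1,1) -> (8,3): empty -> OK
All cells valid: yes

Answer: yes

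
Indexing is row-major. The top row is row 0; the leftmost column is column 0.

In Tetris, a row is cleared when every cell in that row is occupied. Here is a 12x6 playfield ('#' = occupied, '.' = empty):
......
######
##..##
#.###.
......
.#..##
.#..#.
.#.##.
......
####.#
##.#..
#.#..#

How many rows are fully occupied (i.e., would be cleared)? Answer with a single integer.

Answer: 1

Derivation:
Check each row:
  row 0: 6 empty cells -> not full
  row 1: 0 empty cells -> FULL (clear)
  row 2: 2 empty cells -> not full
  row 3: 2 empty cells -> not full
  row 4: 6 empty cells -> not full
  row 5: 3 empty cells -> not full
  row 6: 4 empty cells -> not full
  row 7: 3 empty cells -> not full
  row 8: 6 empty cells -> not full
  row 9: 1 empty cell -> not full
  row 10: 3 empty cells -> not full
  row 11: 3 empty cells -> not full
Total rows cleared: 1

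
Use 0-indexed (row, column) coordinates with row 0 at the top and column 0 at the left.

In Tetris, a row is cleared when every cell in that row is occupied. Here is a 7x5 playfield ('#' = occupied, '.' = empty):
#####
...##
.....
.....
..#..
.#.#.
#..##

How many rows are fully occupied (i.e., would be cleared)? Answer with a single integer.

Answer: 1

Derivation:
Check each row:
  row 0: 0 empty cells -> FULL (clear)
  row 1: 3 empty cells -> not full
  row 2: 5 empty cells -> not full
  row 3: 5 empty cells -> not full
  row 4: 4 empty cells -> not full
  row 5: 3 empty cells -> not full
  row 6: 2 empty cells -> not full
Total rows cleared: 1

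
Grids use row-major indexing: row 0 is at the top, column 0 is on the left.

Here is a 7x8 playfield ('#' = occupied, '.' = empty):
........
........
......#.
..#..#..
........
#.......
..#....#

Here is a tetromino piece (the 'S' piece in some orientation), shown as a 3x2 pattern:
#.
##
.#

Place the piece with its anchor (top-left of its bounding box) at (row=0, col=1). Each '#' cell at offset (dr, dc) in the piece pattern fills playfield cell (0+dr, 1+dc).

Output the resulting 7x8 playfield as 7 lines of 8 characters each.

Fill (0+0,1+0) = (0,1)
Fill (0+1,1+0) = (1,1)
Fill (0+1,1+1) = (1,2)
Fill (0+2,1+1) = (2,2)

Answer: .#......
.##.....
..#...#.
..#..#..
........
#.......
..#....#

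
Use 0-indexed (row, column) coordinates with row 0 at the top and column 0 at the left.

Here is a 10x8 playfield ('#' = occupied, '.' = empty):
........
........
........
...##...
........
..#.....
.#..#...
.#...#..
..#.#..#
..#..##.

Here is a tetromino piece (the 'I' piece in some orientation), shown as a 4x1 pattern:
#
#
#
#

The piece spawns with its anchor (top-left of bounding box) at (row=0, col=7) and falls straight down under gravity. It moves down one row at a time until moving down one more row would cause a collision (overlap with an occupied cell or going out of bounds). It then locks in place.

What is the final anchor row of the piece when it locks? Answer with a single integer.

Answer: 4

Derivation:
Spawn at (row=0, col=7). Try each row:
  row 0: fits
  row 1: fits
  row 2: fits
  row 3: fits
  row 4: fits
  row 5: blocked -> lock at row 4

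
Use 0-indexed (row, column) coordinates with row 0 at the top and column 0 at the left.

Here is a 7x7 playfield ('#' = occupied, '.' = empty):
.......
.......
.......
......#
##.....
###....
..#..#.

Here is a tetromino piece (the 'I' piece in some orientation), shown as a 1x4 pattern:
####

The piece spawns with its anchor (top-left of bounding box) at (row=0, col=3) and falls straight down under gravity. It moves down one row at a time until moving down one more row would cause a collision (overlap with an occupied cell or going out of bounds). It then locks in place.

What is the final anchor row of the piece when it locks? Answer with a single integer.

Answer: 2

Derivation:
Spawn at (row=0, col=3). Try each row:
  row 0: fits
  row 1: fits
  row 2: fits
  row 3: blocked -> lock at row 2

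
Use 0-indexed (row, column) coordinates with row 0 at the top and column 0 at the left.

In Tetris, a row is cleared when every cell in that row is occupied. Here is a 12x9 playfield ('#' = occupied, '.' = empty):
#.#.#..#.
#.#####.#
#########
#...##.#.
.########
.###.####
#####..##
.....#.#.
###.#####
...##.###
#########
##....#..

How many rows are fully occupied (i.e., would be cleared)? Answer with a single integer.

Answer: 2

Derivation:
Check each row:
  row 0: 5 empty cells -> not full
  row 1: 2 empty cells -> not full
  row 2: 0 empty cells -> FULL (clear)
  row 3: 5 empty cells -> not full
  row 4: 1 empty cell -> not full
  row 5: 2 empty cells -> not full
  row 6: 2 empty cells -> not full
  row 7: 7 empty cells -> not full
  row 8: 1 empty cell -> not full
  row 9: 4 empty cells -> not full
  row 10: 0 empty cells -> FULL (clear)
  row 11: 6 empty cells -> not full
Total rows cleared: 2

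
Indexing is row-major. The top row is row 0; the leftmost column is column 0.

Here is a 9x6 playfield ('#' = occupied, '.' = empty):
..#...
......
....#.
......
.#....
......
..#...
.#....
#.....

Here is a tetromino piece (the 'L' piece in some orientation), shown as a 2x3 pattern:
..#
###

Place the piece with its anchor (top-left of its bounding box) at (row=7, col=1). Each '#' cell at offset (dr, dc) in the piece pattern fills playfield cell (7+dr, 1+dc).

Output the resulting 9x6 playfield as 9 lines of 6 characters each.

Fill (7+0,1+2) = (7,3)
Fill (7+1,1+0) = (8,1)
Fill (7+1,1+1) = (8,2)
Fill (7+1,1+2) = (8,3)

Answer: ..#...
......
....#.
......
.#....
......
..#...
.#.#..
####..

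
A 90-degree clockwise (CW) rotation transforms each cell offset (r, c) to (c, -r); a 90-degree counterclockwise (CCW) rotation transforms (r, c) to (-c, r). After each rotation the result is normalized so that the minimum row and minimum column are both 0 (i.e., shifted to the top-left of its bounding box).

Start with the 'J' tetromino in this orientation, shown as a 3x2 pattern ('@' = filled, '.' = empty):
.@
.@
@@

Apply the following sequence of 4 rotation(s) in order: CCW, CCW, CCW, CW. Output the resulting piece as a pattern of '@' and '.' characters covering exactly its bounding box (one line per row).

Answer: @@
@.
@.

Derivation:
Start:
.@
.@
@@
After rotation 1 (CCW):
@@@
..@
After rotation 2 (CCW):
@@
@.
@.
After rotation 3 (CCW):
@..
@@@
After rotation 4 (CW):
@@
@.
@.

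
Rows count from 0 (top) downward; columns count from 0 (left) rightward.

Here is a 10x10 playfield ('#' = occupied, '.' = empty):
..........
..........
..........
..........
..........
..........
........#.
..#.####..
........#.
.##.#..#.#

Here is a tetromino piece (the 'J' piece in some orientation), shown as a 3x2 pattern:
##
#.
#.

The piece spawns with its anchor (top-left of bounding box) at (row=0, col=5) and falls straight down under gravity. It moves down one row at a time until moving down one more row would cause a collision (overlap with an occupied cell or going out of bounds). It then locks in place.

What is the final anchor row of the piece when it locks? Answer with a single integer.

Spawn at (row=0, col=5). Try each row:
  row 0: fits
  row 1: fits
  row 2: fits
  row 3: fits
  row 4: fits
  row 5: blocked -> lock at row 4

Answer: 4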